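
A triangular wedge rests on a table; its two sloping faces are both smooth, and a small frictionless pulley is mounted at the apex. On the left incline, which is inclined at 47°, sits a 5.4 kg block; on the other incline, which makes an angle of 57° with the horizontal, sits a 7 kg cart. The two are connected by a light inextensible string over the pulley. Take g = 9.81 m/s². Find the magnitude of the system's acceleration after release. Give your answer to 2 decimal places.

1.52 m/s²

Resolve each weight along its own incline: the 5.4 kg mass has component 5.4 × 9.81 × sin 47° = 38.743 N down its slope, and the 7 kg mass has 7 × 9.81 × sin 57° = 57.592 N down its slope.
The 7 kg side's 57.592 N exceeds the other side's 38.743 N, so that mass slides down and the 5.4 kg mass slides up. Taking that direction as positive, Newton's second law for the whole system gives 57.592 − 38.743 = (5.4 + 7) a, so a = 18.849 / 12.4 = 1.5201 m/s².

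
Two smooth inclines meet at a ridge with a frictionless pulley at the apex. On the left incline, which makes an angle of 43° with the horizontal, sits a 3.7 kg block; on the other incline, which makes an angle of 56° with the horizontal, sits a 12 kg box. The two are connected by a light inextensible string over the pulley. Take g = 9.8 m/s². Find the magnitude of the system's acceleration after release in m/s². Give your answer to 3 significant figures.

4.63 m/s²

Resolve each weight along its own incline: the 3.7 kg mass has component 3.7 × 9.8 × sin 43° = 24.729 N down its slope, and the 12 kg mass has 12 × 9.8 × sin 56° = 97.495 N down its slope.
The 12 kg side's 97.495 N exceeds the other side's 24.729 N, so that mass slides down and the 3.7 kg mass slides up. Taking that direction as positive, Newton's second law for the whole system gives 97.495 − 24.729 = (3.7 + 12) a, so a = 72.766 / 15.7 = 4.6348 m/s².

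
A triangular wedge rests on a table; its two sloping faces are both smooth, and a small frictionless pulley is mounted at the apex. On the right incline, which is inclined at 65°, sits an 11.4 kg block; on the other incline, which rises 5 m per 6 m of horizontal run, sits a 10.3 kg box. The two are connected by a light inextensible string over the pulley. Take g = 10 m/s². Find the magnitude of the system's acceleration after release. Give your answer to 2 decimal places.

1.72 m/s²

Resolve each weight along its own incline: the 11.4 kg mass has component 11.4 × 10 × sin 65° = 103.319 N down its slope, and the 10.3 kg mass has 10.3 × 10 × sin 39.81° = 65.939 N down its slope.
The 11.4 kg side's 103.319 N exceeds the other side's 65.939 N, so that mass slides down and the 10.3 kg mass slides up. Taking that direction as positive, Newton's second law for the whole system gives 103.319 − 65.939 = (11.4 + 10.3) a, so a = 37.380 / 21.7 = 1.7226 m/s².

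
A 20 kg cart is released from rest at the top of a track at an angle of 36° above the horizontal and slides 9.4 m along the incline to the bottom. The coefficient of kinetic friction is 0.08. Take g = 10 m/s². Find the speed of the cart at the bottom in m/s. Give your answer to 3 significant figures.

The weight component along the incline is mg sin 36° = 117.557 N and the normal force is N = mg cos 36° = 161.803 N.
Friction up the slope is f = μN = 0.08 × 161.803 = 12.944 N, so the net downslope force is 117.557 − 12.944 = 104.613 N and a = 104.613 / 20 = 5.2306 m/s².
Starting from rest over a distance of 9.4 m, v² = 2aL = 2 × 5.2306 × 9.4 = 98.3353, so v = 9.9164 m/s.

9.92 m/s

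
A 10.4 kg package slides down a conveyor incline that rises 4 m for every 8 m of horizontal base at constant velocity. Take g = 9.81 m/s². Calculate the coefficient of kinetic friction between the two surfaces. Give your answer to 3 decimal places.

At constant velocity the net force along the incline is zero: mg sin 26.57° = μ mg cos 26.57°.
So μ = tan 26.57° = 0.4472 / 0.8944 = 0.5000.

0.500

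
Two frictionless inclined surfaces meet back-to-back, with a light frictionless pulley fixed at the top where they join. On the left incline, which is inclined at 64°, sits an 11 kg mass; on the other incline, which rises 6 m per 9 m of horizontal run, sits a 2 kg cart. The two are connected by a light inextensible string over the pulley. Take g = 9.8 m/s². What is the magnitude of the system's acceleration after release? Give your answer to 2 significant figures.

6.6 m/s²

Resolve each weight along its own incline: the 11 kg mass has component 11 × 9.8 × sin 64° = 96.890 N down its slope, and the 2 kg mass has 2 × 9.8 × sin 33.69° = 10.872 N down its slope.
The 11 kg side's 96.890 N exceeds the other side's 10.872 N, so that mass slides down and the 2 kg mass slides up. Taking that direction as positive, Newton's second law for the whole system gives 96.890 − 10.872 = (11 + 2) a, so a = 86.018 / 13 = 6.6168 m/s².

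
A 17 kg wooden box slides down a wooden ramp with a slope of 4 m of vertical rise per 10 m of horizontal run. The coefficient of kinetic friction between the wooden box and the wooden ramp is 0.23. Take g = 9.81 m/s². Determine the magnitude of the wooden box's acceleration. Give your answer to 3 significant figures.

Resolving the weight along the incline: the component pulling the wooden box down the slope is mg sin 21.80° = 17 × 9.81 × 0.3714 = 61.938 N, and the normal force is N = mg cos 21.80° = 17 × 9.81 × 0.9285 = 154.846 N.
Kinetic friction acts up the slope with magnitude f = μN = 0.23 × 154.846 = 35.615 N.
Net force along the incline is 61.938 − 35.615 = 26.323 N, so a = 26.323 / 17 = 1.5484 m/s².

1.55 m/s²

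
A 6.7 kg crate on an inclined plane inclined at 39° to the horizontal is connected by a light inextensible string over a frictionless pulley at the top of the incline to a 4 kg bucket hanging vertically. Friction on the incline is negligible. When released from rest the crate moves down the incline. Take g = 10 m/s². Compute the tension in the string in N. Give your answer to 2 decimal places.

For the crate on the incline: the weight component along the slope is m₁g sin 39° = 6.7 × 10 × 0.6293 = 42.163 N and the normal force is N = m₁g cos 39° = 52.069 N.
Newton's second law for the crate (down-slope positive): 42.163 − T = 6.7 a. For the hanging bucket (upward positive): T − 4 × 10 = 4 a.
Adding the two equations eliminates T: 2.163 = 10.7 a, so a = 0.2021 m/s².
Then from the hanging bucket's equation, T = 4 × (10 + 0.2021) = 40.808 N.

40.81 N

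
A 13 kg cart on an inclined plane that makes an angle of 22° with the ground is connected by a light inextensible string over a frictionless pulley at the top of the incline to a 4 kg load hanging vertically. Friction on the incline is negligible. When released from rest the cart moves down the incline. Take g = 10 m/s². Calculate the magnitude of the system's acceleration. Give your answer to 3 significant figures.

For the cart on the incline: the weight component along the slope is m₁g sin 22° = 13 × 10 × 0.3746 = 48.698 N and the normal force is N = m₁g cos 22° = 120.534 N.
Newton's second law for the cart (down-slope positive): 48.698 − T = 13 a. For the hanging load (upward positive): T − 4 × 10 = 4 a.
Adding the two equations eliminates T: 8.698 = 17 a, so a = 0.5116 m/s².

0.512 m/s²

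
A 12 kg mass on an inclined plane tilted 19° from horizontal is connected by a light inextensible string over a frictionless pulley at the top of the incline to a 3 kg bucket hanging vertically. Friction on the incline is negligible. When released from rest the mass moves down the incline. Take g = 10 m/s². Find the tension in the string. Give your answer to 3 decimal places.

31.814 N

For the mass on the incline: the weight component along the slope is m₁g sin 19° = 12 × 10 × 0.3256 = 39.072 N and the normal force is N = m₁g cos 19° = 113.462 N.
Newton's second law for the mass (down-slope positive): 39.072 − T = 12 a. For the hanging bucket (upward positive): T − 3 × 10 = 3 a.
Adding the two equations eliminates T: 9.072 = 15 a, so a = 0.6048 m/s².
Then from the hanging bucket's equation, T = 3 × (10 + 0.6048) = 31.814 N.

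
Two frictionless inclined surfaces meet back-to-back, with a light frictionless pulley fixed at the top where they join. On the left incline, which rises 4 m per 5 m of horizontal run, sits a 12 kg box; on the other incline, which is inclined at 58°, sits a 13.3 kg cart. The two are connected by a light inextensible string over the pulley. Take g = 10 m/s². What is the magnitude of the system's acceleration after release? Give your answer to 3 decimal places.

Resolve each weight along its own incline: the 12 kg mass has component 12 × 10 × sin 38.66° = 74.963 N down its slope, and the 13.3 kg mass has 13.3 × 10 × sin 58° = 112.790 N down its slope.
The 13.3 kg side's 112.790 N exceeds the other side's 74.963 N, so that mass slides down and the 12 kg mass slides up. Taking that direction as positive, Newton's second law for the whole system gives 112.790 − 74.963 = (12 + 13.3) a, so a = 37.827 / 25.3 = 1.4951 m/s².

1.495 m/s²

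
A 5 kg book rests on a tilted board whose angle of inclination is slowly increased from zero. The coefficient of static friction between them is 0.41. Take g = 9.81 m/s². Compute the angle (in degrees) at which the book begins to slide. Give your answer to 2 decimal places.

At the threshold of sliding, static friction is at its maximum μ_s N and exactly balances the weight component along the incline: mg sin θ = μ_s mg cos θ.
Hence tan θ = μ_s = 0.41, so θ = arctan(0.41) = 22.2936°.

22.29°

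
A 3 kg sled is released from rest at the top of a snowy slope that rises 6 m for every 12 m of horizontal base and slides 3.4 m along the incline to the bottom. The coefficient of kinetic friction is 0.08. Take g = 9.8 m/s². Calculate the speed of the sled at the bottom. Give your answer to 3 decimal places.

5.003 m/s

The weight component along the incline is mg sin 26.57° = 13.148 N and the normal force is N = mg cos 26.57° = 26.296 N.
Friction up the slope is f = μN = 0.08 × 26.296 = 2.104 N, so the net downslope force is 13.148 − 2.104 = 11.044 N and a = 11.044 / 3 = 3.6813 m/s².
Starting from rest over a distance of 3.4 m, v² = 2aL = 2 × 3.6813 × 3.4 = 25.0328, so v = 5.0033 m/s.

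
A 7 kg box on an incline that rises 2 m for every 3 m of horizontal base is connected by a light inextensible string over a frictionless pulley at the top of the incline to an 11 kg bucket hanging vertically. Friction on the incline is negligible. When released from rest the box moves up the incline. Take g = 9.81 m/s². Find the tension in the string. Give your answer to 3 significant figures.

For the box on the incline: the weight component along the slope is m₁g sin 33.69° = 7 × 9.81 × 0.5547 = 38.091 N and the normal force is N = m₁g cos 33.69° = 57.137 N.
Newton's second law for the box (up-slope positive): T − 38.091 = 7 a. For the hanging bucket (downward positive): 11 × 9.81 − T = 11 a.
Adding the two equations eliminates T: 69.819 = 18 a, so a = 3.8788 m/s².
Then from the hanging bucket's equation, T = 11 × (9.81 − 3.8788) = 65.243 N.

65.2 N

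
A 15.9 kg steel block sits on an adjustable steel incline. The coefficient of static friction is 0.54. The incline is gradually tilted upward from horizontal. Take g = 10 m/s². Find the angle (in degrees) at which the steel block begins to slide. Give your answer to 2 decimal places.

28.37°

At the threshold of sliding, static friction is at its maximum μ_s N and exactly balances the weight component along the incline: mg sin θ = μ_s mg cos θ.
Hence tan θ = μ_s = 0.54, so θ = arctan(0.54) = 28.3690°.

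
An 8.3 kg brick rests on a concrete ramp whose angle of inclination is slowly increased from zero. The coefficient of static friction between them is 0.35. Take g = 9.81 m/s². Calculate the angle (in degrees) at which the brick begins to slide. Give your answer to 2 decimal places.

19.29°

At the threshold of sliding, static friction is at its maximum μ_s N and exactly balances the weight component along the incline: mg sin θ = μ_s mg cos θ.
Hence tan θ = μ_s = 0.35, so θ = arctan(0.35) = 19.2900°.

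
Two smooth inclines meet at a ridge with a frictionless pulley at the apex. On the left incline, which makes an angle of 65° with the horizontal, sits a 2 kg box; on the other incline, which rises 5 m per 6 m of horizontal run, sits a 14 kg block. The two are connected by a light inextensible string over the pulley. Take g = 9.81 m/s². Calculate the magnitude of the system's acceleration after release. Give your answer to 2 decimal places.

4.38 m/s²

Resolve each weight along its own incline: the 2 kg mass has component 2 × 9.81 × sin 65° = 17.782 N down its slope, and the 14 kg mass has 14 × 9.81 × sin 39.81° = 87.923 N down its slope.
The 14 kg side's 87.923 N exceeds the other side's 17.782 N, so that mass slides down and the 2 kg mass slides up. Taking that direction as positive, Newton's second law for the whole system gives 87.923 − 17.782 = (2 + 14) a, so a = 70.141 / 16 = 4.3838 m/s².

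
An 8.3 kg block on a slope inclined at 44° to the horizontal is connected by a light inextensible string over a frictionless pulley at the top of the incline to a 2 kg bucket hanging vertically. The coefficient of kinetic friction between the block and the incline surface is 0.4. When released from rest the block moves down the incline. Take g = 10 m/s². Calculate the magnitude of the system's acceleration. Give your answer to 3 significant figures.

For the block on the incline: the weight component along the slope is m₁g sin 44° = 8.3 × 10 × 0.6947 = 57.660 N and the normal force is N = m₁g cos 44° = 59.705 N.
Kinetic friction opposes the block's motion down the incline: f = μN = 0.4 × 59.705 = 23.882 N acting up the slope.
Newton's second law for the block (down-slope positive): 57.660 − 23.882 − T = 8.3 a. For the hanging bucket (upward positive): T − 2 × 10 = 2 a.
Adding the two equations eliminates T: 13.778 = 10.3 a, so a = 1.3377 m/s².

1.34 m/s²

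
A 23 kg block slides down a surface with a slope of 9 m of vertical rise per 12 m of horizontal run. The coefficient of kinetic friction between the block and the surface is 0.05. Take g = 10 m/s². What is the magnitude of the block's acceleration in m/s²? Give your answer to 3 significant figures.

Resolving the weight along the incline: the component pulling the block down the slope is mg sin 36.87° = 23 × 10 × 0.6000 = 138.000 N, and the normal force is N = mg cos 36.87° = 23 × 10 × 0.8000 = 184.000 N.
Kinetic friction acts up the slope with magnitude f = μN = 0.05 × 184.000 = 9.200 N.
Net force along the incline is 138.000 − 9.200 = 128.800 N, so a = 128.800 / 23 = 5.6000 m/s².

5.60 m/s²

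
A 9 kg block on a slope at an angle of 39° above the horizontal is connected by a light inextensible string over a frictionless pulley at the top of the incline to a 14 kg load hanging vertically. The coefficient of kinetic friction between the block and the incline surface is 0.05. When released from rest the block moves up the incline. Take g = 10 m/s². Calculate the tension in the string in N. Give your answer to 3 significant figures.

91.4 N

For the block on the incline: the weight component along the slope is m₁g sin 39° = 9 × 10 × 0.6293 = 56.637 N and the normal force is N = m₁g cos 39° = 69.943 N.
Kinetic friction opposes the block's motion up the incline: f = μN = 0.05 × 69.943 = 3.497 N acting down the slope.
Newton's second law for the block (up-slope positive): T − 56.637 − 3.497 = 9 a. For the hanging load (downward positive): 14 × 10 − T = 14 a.
Adding the two equations eliminates T: 79.866 = 23 a, so a = 3.4724 m/s².
Then from the hanging load's equation, T = 14 × (10 − 3.4724) = 91.386 N.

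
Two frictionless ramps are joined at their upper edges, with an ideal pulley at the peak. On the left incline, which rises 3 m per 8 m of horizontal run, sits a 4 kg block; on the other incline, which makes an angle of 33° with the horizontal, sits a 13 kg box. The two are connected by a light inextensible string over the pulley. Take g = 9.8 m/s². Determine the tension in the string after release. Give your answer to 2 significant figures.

Resolve each weight along its own incline: the 4 kg mass has component 4 × 9.8 × sin 20.56° = 13.764 N down its slope, and the 13 kg mass has 13 × 9.8 × sin 33° = 69.387 N down its slope.
The 13 kg side's 69.387 N exceeds the other side's 13.764 N, so that mass slides down and the 4 kg mass slides up. Taking that direction as positive, Newton's second law for the whole system gives 69.387 − 13.764 = (4 + 13) a, so a = 55.623 / 17 = 3.2719 m/s².
For the 4 kg mass (up-slope positive): T − 13.764 = 4 × 3.2719, so T = 26.852 N.

27 N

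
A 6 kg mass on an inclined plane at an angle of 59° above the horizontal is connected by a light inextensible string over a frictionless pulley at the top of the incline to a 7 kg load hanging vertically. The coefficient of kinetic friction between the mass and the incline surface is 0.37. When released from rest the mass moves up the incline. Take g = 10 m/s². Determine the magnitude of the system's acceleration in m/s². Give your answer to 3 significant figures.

For the mass on the incline: the weight component along the slope is m₁g sin 59° = 6 × 10 × 0.8572 = 51.432 N and the normal force is N = m₁g cos 59° = 30.902 N.
Kinetic friction opposes the mass's motion up the incline: f = μN = 0.37 × 30.902 = 11.434 N acting down the slope.
Newton's second law for the mass (up-slope positive): T − 51.432 − 11.434 = 6 a. For the hanging load (downward positive): 7 × 10 − T = 7 a.
Adding the two equations eliminates T: 7.134 = 13 a, so a = 0.5488 m/s².

0.549 m/s²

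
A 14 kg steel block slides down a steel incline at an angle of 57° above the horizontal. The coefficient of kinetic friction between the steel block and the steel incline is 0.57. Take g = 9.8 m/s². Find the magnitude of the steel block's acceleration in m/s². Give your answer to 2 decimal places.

Resolving the weight along the incline: the component pulling the steel block down the slope is mg sin 57° = 14 × 9.8 × 0.8387 = 115.070 N, and the normal force is N = mg cos 57° = 14 × 9.8 × 0.5446 = 74.719 N.
Kinetic friction acts up the slope with magnitude f = μN = 0.57 × 74.719 = 42.590 N.
Net force along the incline is 115.070 − 42.590 = 72.480 N, so a = 72.480 / 14 = 5.1771 m/s².

5.18 m/s²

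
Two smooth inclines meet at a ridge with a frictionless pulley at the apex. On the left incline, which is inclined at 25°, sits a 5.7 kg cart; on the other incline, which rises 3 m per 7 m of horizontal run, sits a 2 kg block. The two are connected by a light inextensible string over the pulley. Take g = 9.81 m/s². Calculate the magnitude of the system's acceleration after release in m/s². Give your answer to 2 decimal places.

2.07 m/s²

Resolve each weight along its own incline: the 5.7 kg mass has component 5.7 × 9.81 × sin 25° = 23.632 N down its slope, and the 2 kg mass has 2 × 9.81 × sin 23.20° = 7.729 N down its slope.
The 5.7 kg side's 23.632 N exceeds the other side's 7.729 N, so that mass slides down and the 2 kg mass slides up. Taking that direction as positive, Newton's second law for the whole system gives 23.632 − 7.729 = (5.7 + 2) a, so a = 15.903 / 7.7 = 2.0653 m/s².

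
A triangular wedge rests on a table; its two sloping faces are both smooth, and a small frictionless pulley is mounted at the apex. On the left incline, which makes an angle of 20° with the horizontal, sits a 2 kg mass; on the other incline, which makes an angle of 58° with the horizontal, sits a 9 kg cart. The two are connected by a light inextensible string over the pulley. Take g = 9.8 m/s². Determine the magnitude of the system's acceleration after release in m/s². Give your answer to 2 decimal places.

6.19 m/s²

Resolve each weight along its own incline: the 2 kg mass has component 2 × 9.8 × sin 20° = 6.704 N down its slope, and the 9 kg mass has 9 × 9.8 × sin 58° = 74.798 N down its slope.
The 9 kg side's 74.798 N exceeds the other side's 6.704 N, so that mass slides down and the 2 kg mass slides up. Taking that direction as positive, Newton's second law for the whole system gives 74.798 − 6.704 = (2 + 9) a, so a = 68.094 / 11 = 6.1904 m/s².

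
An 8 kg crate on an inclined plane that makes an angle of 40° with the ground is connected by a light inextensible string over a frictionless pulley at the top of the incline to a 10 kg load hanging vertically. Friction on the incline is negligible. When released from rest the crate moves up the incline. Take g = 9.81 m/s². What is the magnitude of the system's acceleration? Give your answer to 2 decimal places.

2.65 m/s²

For the crate on the incline: the weight component along the slope is m₁g sin 40° = 8 × 9.81 × 0.6428 = 50.447 N and the normal force is N = m₁g cos 40° = 60.119 N.
Newton's second law for the crate (up-slope positive): T − 50.447 = 8 a. For the hanging load (downward positive): 10 × 9.81 − T = 10 a.
Adding the two equations eliminates T: 47.653 = 18 a, so a = 2.6474 m/s².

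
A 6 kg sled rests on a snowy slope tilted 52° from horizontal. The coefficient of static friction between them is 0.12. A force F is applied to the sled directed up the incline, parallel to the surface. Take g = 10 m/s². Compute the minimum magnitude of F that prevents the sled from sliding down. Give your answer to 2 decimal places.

42.85 N

The normal force is N = mg cos 52° = 36.940 N. With F at its minimum the sled is on the verge of sliding down, so static friction is at its maximum μ_s N = 0.12 × 36.940 = 4.433 N and acts up the slope.
Equilibrium along the incline: F + μ_s N = mg sin 52°, so F = 47.281 − 4.433 = 42.848 N.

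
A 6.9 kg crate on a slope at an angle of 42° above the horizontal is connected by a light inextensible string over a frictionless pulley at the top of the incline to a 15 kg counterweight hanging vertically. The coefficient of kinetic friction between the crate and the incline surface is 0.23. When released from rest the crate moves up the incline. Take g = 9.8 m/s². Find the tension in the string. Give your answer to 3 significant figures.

85.2 N

For the crate on the incline: the weight component along the slope is m₁g sin 42° = 6.9 × 9.8 × 0.6691 = 45.245 N and the normal force is N = m₁g cos 42° = 50.251 N.
Kinetic friction opposes the crate's motion up the incline: f = μN = 0.23 × 50.251 = 11.558 N acting down the slope.
Newton's second law for the crate (up-slope positive): T − 45.245 − 11.558 = 6.9 a. For the hanging counterweight (downward positive): 15 × 9.8 − T = 15 a.
Adding the two equations eliminates T: 90.197 = 21.9 a, so a = 4.1186 m/s².
Then from the hanging counterweight's equation, T = 15 × (9.8 − 4.1186) = 85.221 N.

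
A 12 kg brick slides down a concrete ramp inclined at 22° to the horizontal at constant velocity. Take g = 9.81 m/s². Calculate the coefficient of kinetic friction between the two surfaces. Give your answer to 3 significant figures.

0.404

At constant velocity the net force along the incline is zero: mg sin 22° = μ mg cos 22°.
So μ = tan 22° = 0.3746 / 0.9272 = 0.4040.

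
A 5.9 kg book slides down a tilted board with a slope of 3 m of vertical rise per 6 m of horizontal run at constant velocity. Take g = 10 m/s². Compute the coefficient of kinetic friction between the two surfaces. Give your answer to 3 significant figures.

0.500

At constant velocity the net force along the incline is zero: mg sin 26.57° = μ mg cos 26.57°.
So μ = tan 26.57° = 0.4472 / 0.8944 = 0.5000.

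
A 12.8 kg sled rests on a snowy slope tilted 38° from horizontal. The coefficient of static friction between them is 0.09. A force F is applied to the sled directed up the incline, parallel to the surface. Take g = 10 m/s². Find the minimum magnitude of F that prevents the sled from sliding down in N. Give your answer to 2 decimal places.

69.73 N

The normal force is N = mg cos 38° = 100.865 N. With F at its minimum the sled is on the verge of sliding down, so static friction is at its maximum μ_s N = 0.09 × 100.865 = 9.078 N and acts up the slope.
Equilibrium along the incline: F + μ_s N = mg sin 38°, so F = 78.805 − 9.078 = 69.727 N.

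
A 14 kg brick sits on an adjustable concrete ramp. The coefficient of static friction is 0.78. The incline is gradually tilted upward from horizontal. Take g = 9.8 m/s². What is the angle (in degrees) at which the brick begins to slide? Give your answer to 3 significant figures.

38.0°

At the threshold of sliding, static friction is at its maximum μ_s N and exactly balances the weight component along the incline: mg sin θ = μ_s mg cos θ.
Hence tan θ = μ_s = 0.78, so θ = arctan(0.78) = 37.9542°.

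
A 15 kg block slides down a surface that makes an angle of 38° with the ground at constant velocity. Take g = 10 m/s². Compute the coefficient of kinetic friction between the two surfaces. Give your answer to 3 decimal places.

0.781

At constant velocity the net force along the incline is zero: mg sin 38° = μ mg cos 38°.
So μ = tan 38° = 0.6157 / 0.7880 = 0.7813.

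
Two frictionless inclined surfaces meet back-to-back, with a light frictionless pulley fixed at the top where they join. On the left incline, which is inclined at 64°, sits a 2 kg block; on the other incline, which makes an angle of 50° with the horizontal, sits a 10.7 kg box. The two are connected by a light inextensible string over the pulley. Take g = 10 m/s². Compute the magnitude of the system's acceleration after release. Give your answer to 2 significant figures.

5.0 m/s²

Resolve each weight along its own incline: the 2 kg mass has component 2 × 10 × sin 64° = 17.976 N down its slope, and the 10.7 kg mass has 10.7 × 10 × sin 50° = 81.967 N down its slope.
The 10.7 kg side's 81.967 N exceeds the other side's 17.976 N, so that mass slides down and the 2 kg mass slides up. Taking that direction as positive, Newton's second law for the whole system gives 81.967 − 17.976 = (2 + 10.7) a, so a = 63.991 / 12.7 = 5.0387 m/s².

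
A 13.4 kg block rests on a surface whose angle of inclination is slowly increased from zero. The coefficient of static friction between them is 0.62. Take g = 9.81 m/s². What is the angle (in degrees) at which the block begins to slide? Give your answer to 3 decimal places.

31.799°

At the threshold of sliding, static friction is at its maximum μ_s N and exactly balances the weight component along the incline: mg sin θ = μ_s mg cos θ.
Hence tan θ = μ_s = 0.62, so θ = arctan(0.62) = 31.7989°.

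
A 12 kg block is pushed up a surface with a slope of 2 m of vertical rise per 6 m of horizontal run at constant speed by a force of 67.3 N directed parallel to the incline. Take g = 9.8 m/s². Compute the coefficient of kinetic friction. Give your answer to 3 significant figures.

At constant speed ΣF = 0 along the incline. The applied 67.3 N acts up the slope; the weight component mg sin 18.43° = 37.188 N and kinetic friction μN both act down the slope.
So 67.3 = 37.188 + μ × 111.565, giving μ = (67.3 − 37.188) / 111.565 = 0.2699.

0.270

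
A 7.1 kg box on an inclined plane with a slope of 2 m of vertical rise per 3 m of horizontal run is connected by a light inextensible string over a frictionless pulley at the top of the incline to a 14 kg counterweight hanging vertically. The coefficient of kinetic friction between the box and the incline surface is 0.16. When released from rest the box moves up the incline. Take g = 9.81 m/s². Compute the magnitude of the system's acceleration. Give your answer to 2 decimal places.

For the box on the incline: the weight component along the slope is m₁g sin 33.69° = 7.1 × 9.81 × 0.5547 = 38.635 N and the normal force is N = m₁g cos 33.69° = 57.953 N.
Kinetic friction opposes the box's motion up the incline: f = μN = 0.16 × 57.953 = 9.272 N acting down the slope.
Newton's second law for the box (up-slope positive): T − 38.635 − 9.272 = 7.1 a. For the hanging counterweight (downward positive): 14 × 9.81 − T = 14 a.
Adding the two equations eliminates T: 89.433 = 21.1 a, so a = 4.2385 m/s².

4.24 m/s²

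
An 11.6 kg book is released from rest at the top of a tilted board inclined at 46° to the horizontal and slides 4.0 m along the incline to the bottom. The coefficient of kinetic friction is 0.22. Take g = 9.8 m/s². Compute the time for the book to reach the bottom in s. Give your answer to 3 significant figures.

The weight component along the incline is mg sin 46° = 81.775 N and the normal force is N = mg cos 46° = 78.969 N.
Friction up the slope is f = μN = 0.22 × 78.969 = 17.373 N, so the net downslope force is 81.775 − 17.373 = 64.402 N and a = 64.402 / 11.6 = 5.5519 m/s².
Starting from rest, L = ½at², so t = √(2L/a) = √(2 × 4.0 / 5.5519) = 1.2004 s.

1.20 s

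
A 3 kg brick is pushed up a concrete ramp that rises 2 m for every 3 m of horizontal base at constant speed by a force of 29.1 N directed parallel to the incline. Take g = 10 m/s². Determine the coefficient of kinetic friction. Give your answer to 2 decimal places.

0.50

At constant speed ΣF = 0 along the incline. The applied 29.1 N acts up the slope; the weight component mg sin 33.69° = 16.641 N and kinetic friction μN both act down the slope.
So 29.1 = 16.641 + μ × 24.962, giving μ = (29.1 − 16.641) / 24.962 = 0.4991.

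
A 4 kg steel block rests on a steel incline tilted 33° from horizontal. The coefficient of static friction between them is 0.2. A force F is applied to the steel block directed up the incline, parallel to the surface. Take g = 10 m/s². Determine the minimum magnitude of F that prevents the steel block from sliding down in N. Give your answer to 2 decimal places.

15.08 N

The normal force is N = mg cos 33° = 33.547 N. With F at its minimum the steel block is on the verge of sliding down, so static friction is at its maximum μ_s N = 0.2 × 33.547 = 6.709 N and acts up the slope.
Equilibrium along the incline: F + μ_s N = mg sin 33°, so F = 21.786 − 6.709 = 15.077 N.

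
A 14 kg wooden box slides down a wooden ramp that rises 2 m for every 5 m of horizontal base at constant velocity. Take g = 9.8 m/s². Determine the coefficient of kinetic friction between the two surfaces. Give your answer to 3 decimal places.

0.400

At constant velocity the net force along the incline is zero: mg sin 21.80° = μ mg cos 21.80°.
So μ = tan 21.80° = 0.3714 / 0.9285 = 0.4000.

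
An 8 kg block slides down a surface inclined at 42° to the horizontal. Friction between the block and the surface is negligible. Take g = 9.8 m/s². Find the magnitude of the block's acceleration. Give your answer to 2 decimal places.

Resolving the weight along the incline: the component pulling the block down the slope is mg sin 42° = 8 × 9.8 × 0.6691 = 52.457 N, and the normal force is N = mg cos 42° = 8 × 9.8 × 0.7431 = 58.259 N.
With no friction the net force along the incline is 52.457 N, so a = g sin 42° = 52.457 / 8 = 6.5571 m/s².

6.56 m/s²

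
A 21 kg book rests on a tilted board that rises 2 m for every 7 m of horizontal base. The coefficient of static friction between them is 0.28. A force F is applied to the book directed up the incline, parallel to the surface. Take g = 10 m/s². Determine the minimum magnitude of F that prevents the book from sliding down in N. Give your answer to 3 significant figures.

1.15 N

The normal force is N = mg cos 15.95° = 201.920 N. With F at its minimum the book is on the verge of sliding down, so static friction is at its maximum μ_s N = 0.28 × 201.920 = 56.538 N and acts up the slope.
Equilibrium along the incline: F + μ_s N = mg sin 15.95°, so F = 57.691 − 56.538 = 1.153 N.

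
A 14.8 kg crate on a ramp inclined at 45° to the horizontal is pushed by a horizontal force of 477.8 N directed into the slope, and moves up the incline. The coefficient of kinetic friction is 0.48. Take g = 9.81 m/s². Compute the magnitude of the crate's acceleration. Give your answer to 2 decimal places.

1.60 m/s²

The horizontal push has components F cos 45° = 477.8 × 0.7071 = 337.852 N up the incline and F sin 45° = 477.8 × 0.7071 = 337.852 N pressing into the surface.
The normal force is therefore N = mg cos 45° + F sin 45° = 102.662 + 337.852 = 440.514 N, and kinetic friction down the slope is μN = 0.48 × 440.514 = 211.447 N.
Along the incline: F cos 45° − mg sin 45° − μN = ma, so 337.852 − 102.662 − 211.447 = 14.8 a, giving a = 1.6043 m/s².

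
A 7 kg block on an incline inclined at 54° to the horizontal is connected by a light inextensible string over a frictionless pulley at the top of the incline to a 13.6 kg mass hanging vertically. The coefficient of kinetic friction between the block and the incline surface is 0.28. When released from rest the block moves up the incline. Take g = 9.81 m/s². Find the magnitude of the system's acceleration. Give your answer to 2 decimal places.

For the block on the incline: the weight component along the slope is m₁g sin 54° = 7 × 9.81 × 0.8090 = 55.554 N and the normal force is N = m₁g cos 54° = 40.363 N.
Kinetic friction opposes the block's motion up the incline: f = μN = 0.28 × 40.363 = 11.302 N acting down the slope.
Newton's second law for the block (up-slope positive): T − 55.554 − 11.302 = 7 a. For the hanging mass (downward positive): 13.6 × 9.81 − T = 13.6 a.
Adding the two equations eliminates T: 66.560 = 20.6 a, so a = 3.2311 m/s².

3.23 m/s²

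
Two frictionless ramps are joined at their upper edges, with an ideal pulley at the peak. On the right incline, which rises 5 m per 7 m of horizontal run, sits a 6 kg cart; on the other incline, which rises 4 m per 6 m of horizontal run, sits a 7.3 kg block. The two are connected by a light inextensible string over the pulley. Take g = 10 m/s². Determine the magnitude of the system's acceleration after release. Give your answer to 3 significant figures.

Resolve each weight along its own incline: the 6 kg mass has component 6 × 10 × sin 35.54° = 34.874 N down its slope, and the 7.3 kg mass has 7.3 × 10 × sin 33.69° = 40.493 N down its slope.
The 7.3 kg side's 40.493 N exceeds the other side's 34.874 N, so that mass slides down and the 6 kg mass slides up. Taking that direction as positive, Newton's second law for the whole system gives 40.493 − 34.874 = (6 + 7.3) a, so a = 5.619 / 13.3 = 0.4225 m/s².

0.422 m/s²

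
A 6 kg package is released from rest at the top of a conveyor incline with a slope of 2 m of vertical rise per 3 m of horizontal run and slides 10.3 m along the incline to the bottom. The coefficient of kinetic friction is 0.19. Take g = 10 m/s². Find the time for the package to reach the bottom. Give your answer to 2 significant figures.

2.3 s

The weight component along the incline is mg sin 33.69° = 33.282 N and the normal force is N = mg cos 33.69° = 49.923 N.
Friction up the slope is f = μN = 0.19 × 49.923 = 9.485 N, so the net downslope force is 33.282 − 9.485 = 23.797 N and a = 23.797 / 6 = 3.9662 m/s².
Starting from rest, L = ½at², so t = √(2L/a) = √(2 × 10.3 / 3.9662) = 2.2790 s.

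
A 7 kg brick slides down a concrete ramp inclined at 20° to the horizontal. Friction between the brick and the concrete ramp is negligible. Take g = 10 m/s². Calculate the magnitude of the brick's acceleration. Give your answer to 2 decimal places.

Resolving the weight along the incline: the component pulling the brick down the slope is mg sin 20° = 7 × 10 × 0.3420 = 23.940 N, and the normal force is N = mg cos 20° = 7 × 10 × 0.9397 = 65.779 N.
With no friction the net force along the incline is 23.940 N, so a = g sin 20° = 23.940 / 7 = 3.4200 m/s².

3.42 m/s²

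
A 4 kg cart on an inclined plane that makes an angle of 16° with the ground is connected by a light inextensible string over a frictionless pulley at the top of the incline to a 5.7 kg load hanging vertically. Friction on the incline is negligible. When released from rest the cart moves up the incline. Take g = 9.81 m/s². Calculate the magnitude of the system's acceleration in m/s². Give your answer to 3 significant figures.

For the cart on the incline: the weight component along the slope is m₁g sin 16° = 4 × 9.81 × 0.2756 = 10.815 N and the normal force is N = m₁g cos 16° = 37.720 N.
Newton's second law for the cart (up-slope positive): T − 10.815 = 4 a. For the hanging load (downward positive): 5.7 × 9.81 − T = 5.7 a.
Adding the two equations eliminates T: 45.102 = 9.7 a, so a = 4.6497 m/s².

4.65 m/s²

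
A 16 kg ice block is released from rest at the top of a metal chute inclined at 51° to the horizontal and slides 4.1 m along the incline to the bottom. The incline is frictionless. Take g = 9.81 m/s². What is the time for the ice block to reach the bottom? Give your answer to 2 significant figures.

The weight component along the incline is mg sin 51° = 121.981 N and the normal force is N = mg cos 51° = 98.778 N.
With no friction, a = g sin 51° = 7.6238 m/s².
Starting from rest, L = ½at², so t = √(2L/a) = √(2 × 4.1 / 7.6238) = 1.0371 s.

1.0 s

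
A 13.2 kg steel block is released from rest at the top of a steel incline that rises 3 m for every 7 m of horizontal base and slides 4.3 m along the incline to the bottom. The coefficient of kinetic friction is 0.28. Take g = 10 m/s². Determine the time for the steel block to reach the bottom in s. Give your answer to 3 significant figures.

2.51 s

The weight component along the incline is mg sin 23.20° = 51.997 N and the normal force is N = mg cos 23.20° = 121.327 N.
Friction up the slope is f = μN = 0.28 × 121.327 = 33.972 N, so the net downslope force is 51.997 − 33.972 = 18.025 N and a = 18.025 / 13.2 = 1.3655 m/s².
Starting from rest, L = ½at², so t = √(2L/a) = √(2 × 4.3 / 1.3655) = 2.5096 s.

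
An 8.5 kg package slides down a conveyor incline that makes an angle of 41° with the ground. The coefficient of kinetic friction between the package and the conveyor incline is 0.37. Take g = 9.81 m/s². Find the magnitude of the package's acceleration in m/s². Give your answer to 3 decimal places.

Resolving the weight along the incline: the component pulling the package down the slope is mg sin 41° = 8.5 × 9.81 × 0.6561 = 54.709 N, and the normal force is N = mg cos 41° = 8.5 × 9.81 × 0.7547 = 62.931 N.
Kinetic friction acts up the slope with magnitude f = μN = 0.37 × 62.931 = 23.284 N.
Net force along the incline is 54.709 − 23.284 = 31.425 N, so a = 31.425 / 8.5 = 3.6971 m/s².

3.697 m/s²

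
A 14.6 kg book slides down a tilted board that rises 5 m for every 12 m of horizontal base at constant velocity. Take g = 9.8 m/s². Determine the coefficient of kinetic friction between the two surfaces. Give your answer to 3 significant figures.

0.417

At constant velocity the net force along the incline is zero: mg sin 22.62° = μ mg cos 22.62°.
So μ = tan 22.62° = 0.3846 / 0.9231 = 0.4166.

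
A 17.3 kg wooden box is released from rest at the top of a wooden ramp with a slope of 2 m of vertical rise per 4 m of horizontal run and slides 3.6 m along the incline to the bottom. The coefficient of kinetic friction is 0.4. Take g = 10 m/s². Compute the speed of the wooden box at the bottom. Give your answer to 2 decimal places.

2.54 m/s

The weight component along the incline is mg sin 26.57° = 77.368 N and the normal force is N = mg cos 26.57° = 154.736 N.
Friction up the slope is f = μN = 0.4 × 154.736 = 61.894 N, so the net downslope force is 77.368 − 61.894 = 15.474 N and a = 15.474 / 17.3 = 0.8945 m/s².
Starting from rest over a distance of 3.6 m, v² = 2aL = 2 × 0.8945 × 3.6 = 6.4404, so v = 2.5378 m/s.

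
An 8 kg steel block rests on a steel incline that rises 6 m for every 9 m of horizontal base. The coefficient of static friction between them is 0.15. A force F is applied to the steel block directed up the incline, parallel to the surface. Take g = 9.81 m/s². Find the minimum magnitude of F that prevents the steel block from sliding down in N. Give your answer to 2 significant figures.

34 N

The normal force is N = mg cos 33.69° = 65.299 N. With F at its minimum the steel block is on the verge of sliding down, so static friction is at its maximum μ_s N = 0.15 × 65.299 = 9.795 N and acts up the slope.
Equilibrium along the incline: F + μ_s N = mg sin 33.69°, so F = 43.533 − 9.795 = 33.738 N.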